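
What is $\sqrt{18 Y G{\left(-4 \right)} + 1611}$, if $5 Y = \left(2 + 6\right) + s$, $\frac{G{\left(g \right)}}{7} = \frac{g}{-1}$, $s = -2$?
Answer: $\frac{3 \sqrt{6155}}{5} \approx 47.072$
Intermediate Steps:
$G{\left(g \right)} = - 7 g$ ($G{\left(g \right)} = 7 \frac{g}{-1} = 7 g \left(-1\right) = 7 \left(- g\right) = - 7 g$)
$Y = \frac{6}{5}$ ($Y = \frac{\left(2 + 6\right) - 2}{5} = \frac{8 - 2}{5} = \frac{1}{5} \cdot 6 = \frac{6}{5} \approx 1.2$)
$\sqrt{18 Y G{\left(-4 \right)} + 1611} = \sqrt{18 \cdot \frac{6}{5} \left(\left(-7\right) \left(-4\right)\right) + 1611} = \sqrt{\frac{108}{5} \cdot 28 + 1611} = \sqrt{\frac{3024}{5} + 1611} = \sqrt{\frac{11079}{5}} = \frac{3 \sqrt{6155}}{5}$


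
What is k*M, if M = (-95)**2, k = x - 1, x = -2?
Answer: -27075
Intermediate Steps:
k = -3 (k = -2 - 1 = -3)
M = 9025
k*M = -3*9025 = -27075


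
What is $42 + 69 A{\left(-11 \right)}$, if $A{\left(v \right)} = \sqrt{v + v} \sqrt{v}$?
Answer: $42 - 759 \sqrt{2} \approx -1031.4$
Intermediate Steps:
$A{\left(v \right)} = v \sqrt{2}$ ($A{\left(v \right)} = \sqrt{2 v} \sqrt{v} = \sqrt{2} \sqrt{v} \sqrt{v} = v \sqrt{2}$)
$42 + 69 A{\left(-11 \right)} = 42 + 69 \left(- 11 \sqrt{2}\right) = 42 - 759 \sqrt{2}$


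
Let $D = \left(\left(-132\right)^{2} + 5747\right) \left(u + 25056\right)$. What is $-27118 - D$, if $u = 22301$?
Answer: $-1097336165$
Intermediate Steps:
$D = 1097309047$ ($D = \left(\left(-132\right)^{2} + 5747\right) \left(22301 + 25056\right) = \left(17424 + 5747\right) 47357 = 23171 \cdot 47357 = 1097309047$)
$-27118 - D = -27118 - 1097309047 = -1097336165$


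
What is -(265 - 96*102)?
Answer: 9527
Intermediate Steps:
-(265 - 96*102) = -(265 - 9792) = -1*(-9527) = 9527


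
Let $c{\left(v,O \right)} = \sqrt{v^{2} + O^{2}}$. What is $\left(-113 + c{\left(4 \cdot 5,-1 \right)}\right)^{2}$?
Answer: $\left(113 - \sqrt{401}\right)^{2} \approx 8644.4$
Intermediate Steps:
$c{\left(v,O \right)} = \sqrt{O^{2} + v^{2}}$
$\left(-113 + c{\left(4 \cdot 5,-1 \right)}\right)^{2} = \left(-113 + \sqrt{\left(-1\right)^{2} + \left(4 \cdot 5\right)^{2}}\right)^{2} = \left(-113 + \sqrt{1 + 20^{2}}\right)^{2} = \left(-113 + \sqrt{1 + 400}\right)^{2} = \left(-113 + \sqrt{401}\right)^{2}$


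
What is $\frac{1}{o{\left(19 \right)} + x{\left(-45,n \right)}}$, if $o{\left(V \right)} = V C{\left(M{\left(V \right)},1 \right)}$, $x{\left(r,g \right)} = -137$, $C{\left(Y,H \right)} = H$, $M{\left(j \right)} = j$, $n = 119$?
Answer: $- \frac{1}{118} \approx -0.0084746$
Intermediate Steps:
$o{\left(V \right)} = V$ ($o{\left(V \right)} = V 1 = V$)
$\frac{1}{o{\left(19 \right)} + x{\left(-45,n \right)}} = \frac{1}{19 - 137} = \frac{1}{-118} = - \frac{1}{118}$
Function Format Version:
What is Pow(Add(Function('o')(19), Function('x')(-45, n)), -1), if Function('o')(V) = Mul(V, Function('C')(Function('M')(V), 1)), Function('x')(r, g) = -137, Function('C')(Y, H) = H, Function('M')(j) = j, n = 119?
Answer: Rational(-1, 118) ≈ -0.0084746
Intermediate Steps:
Function('o')(V) = V (Function('o')(V) = Mul(V, 1) = V)
Pow(Add(Function('o')(19), Function('x')(-45, n)), -1) = Pow(Add(19, -137), -1) = Pow(-118, -1) = Rational(-1, 118)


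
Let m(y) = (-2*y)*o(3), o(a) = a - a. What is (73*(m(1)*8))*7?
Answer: 0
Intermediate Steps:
o(a) = 0
m(y) = 0 (m(y) = -2*y*0 = 0)
(73*(m(1)*8))*7 = (73*(0*8))*7 = (73*0)*7 = 0*7 = 0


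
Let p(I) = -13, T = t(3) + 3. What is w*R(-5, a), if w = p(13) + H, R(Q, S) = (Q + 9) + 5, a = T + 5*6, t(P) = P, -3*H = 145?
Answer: -552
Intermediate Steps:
H = -145/3 (H = -⅓*145 = -145/3 ≈ -48.333)
T = 6 (T = 3 + 3 = 6)
a = 36 (a = 6 + 5*6 = 6 + 30 = 36)
R(Q, S) = 14 + Q (R(Q, S) = (9 + Q) + 5 = 14 + Q)
w = -184/3 (w = -13 - 145/3 = -184/3 ≈ -61.333)
w*R(-5, a) = -184*(14 - 5)/3 = -184/3*9 = -552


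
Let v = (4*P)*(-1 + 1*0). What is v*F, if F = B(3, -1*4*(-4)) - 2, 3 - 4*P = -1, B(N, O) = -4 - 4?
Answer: 40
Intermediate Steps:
B(N, O) = -8
P = 1 (P = ¾ - ¼*(-1) = ¾ + ¼ = 1)
F = -10 (F = -8 - 2 = -10)
v = -4 (v = (4*1)*(-1 + 1*0) = 4*(-1 + 0) = 4*(-1) = -4)
v*F = -4*(-10) = 40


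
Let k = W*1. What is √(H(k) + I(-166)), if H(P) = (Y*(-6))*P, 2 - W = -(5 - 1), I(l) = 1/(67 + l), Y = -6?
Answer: √235213/33 ≈ 14.697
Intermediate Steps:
W = 6 (W = 2 - (-1)*(5 - 1) = 2 - (-1)*4 = 2 - 1*(-4) = 2 + 4 = 6)
k = 6 (k = 6*1 = 6)
H(P) = 36*P (H(P) = (-6*(-6))*P = 36*P)
√(H(k) + I(-166)) = √(36*6 + 1/(67 - 166)) = √(216 + 1/(-99)) = √(216 - 1/99) = √(21383/99) = √235213/33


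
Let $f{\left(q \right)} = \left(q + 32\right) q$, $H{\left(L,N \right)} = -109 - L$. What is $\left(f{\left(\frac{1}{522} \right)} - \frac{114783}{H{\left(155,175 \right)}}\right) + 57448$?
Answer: $\frac{346987283395}{5994648} \approx 57883.0$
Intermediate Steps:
$f{\left(q \right)} = q \left(32 + q\right)$ ($f{\left(q \right)} = \left(32 + q\right) q = q \left(32 + q\right)$)
$\left(f{\left(\frac{1}{522} \right)} - \frac{114783}{H{\left(155,175 \right)}}\right) + 57448 = \left(\frac{32 + \frac{1}{522}}{522} - \frac{114783}{-109 - 155}\right) + 57448 = \left(\frac{1}{522} \cdot \frac{16705}{522} - \frac{114783}{-264}\right) + 57448 = \left(\frac{16705}{272484} - - \frac{38261}{88}\right) + 57448 = \left(\frac{16705}{272484} + \frac{38261}{88}\right) + 57448 = \frac{2606745091}{5994648} + 57448 = \frac{346987283395}{5994648}$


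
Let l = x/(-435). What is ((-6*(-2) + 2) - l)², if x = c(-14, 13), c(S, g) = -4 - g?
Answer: 36881329/189225 ≈ 194.91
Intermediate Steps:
x = -17 (x = -4 - 1*13 = -4 - 13 = -17)
l = 17/435 (l = -17/(-435) = -17*(-1/435) = 17/435 ≈ 0.039080)
((-6*(-2) + 2) - l)² = ((-6*(-2) + 2) - 1*17/435)² = ((12 + 2) - 17/435)² = (14 - 17/435)² = (6073/435)² = 36881329/189225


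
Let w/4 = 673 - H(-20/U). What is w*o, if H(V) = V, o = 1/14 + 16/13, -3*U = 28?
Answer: 2225904/637 ≈ 3494.4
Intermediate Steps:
U = -28/3 (U = -⅓*28 = -28/3 ≈ -9.3333)
o = 237/182 (o = 1*(1/14) + 16*(1/13) = 1/14 + 16/13 = 237/182 ≈ 1.3022)
w = 18784/7 (w = 4*(673 - (-20)/(-28/3)) = 4*(673 - (-20)*(-3)/28) = 4*(673 - 1*15/7) = 4*(673 - 15/7) = 4*(4696/7) = 18784/7 ≈ 2683.4)
w*o = (18784/7)*(237/182) = 2225904/637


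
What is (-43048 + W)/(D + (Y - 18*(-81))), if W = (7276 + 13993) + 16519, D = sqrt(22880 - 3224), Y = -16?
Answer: -270890/73561 + 7890*sqrt(546)/514927 ≈ -3.3245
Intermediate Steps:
D = 6*sqrt(546) (D = sqrt(19656) = 6*sqrt(546) ≈ 140.20)
W = 37788 (W = 21269 + 16519 = 37788)
(-43048 + W)/(D + (Y - 18*(-81))) = (-43048 + 37788)/(6*sqrt(546) + (-16 - 18*(-81))) = -5260/(6*sqrt(546) + (-16 + 1458)) = -5260/(6*sqrt(546) + 1442) = -5260/(1442 + 6*sqrt(546))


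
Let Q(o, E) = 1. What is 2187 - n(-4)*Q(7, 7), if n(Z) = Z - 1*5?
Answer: 2196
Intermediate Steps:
n(Z) = -5 + Z (n(Z) = Z - 5 = -5 + Z)
2187 - n(-4)*Q(7, 7) = 2187 - (-5 - 4) = 2187 - (-9) = 2187 - 1*(-9) = 2187 + 9 = 2196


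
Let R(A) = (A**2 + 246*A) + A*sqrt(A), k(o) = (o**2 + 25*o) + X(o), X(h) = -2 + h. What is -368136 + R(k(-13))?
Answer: -380961 - 513*I*sqrt(19) ≈ -3.8096e+5 - 2236.1*I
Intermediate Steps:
k(o) = -2 + o**2 + 26*o (k(o) = (o**2 + 25*o) + (-2 + o) = -2 + o**2 + 26*o)
R(A) = A**2 + A**(3/2) + 246*A (R(A) = (A**2 + 246*A) + A**(3/2) = A**2 + A**(3/2) + 246*A)
-368136 + R(k(-13)) = -368136 + ((-2 + (-13)**2 + 26*(-13))**2 + (-2 + (-13)**2 + 26*(-13))**(3/2) + 246*(-2 + (-13)**2 + 26*(-13))) = -368136 + ((-2 + 169 - 338)**2 + (-2 + 169 - 338)**(3/2) + 246*(-2 + 169 - 338)) = -368136 + ((-171)**2 + (-171)**(3/2) + 246*(-171)) = -368136 + (29241 - 513*I*sqrt(19) - 42066) = -368136 + (-12825 - 513*I*sqrt(19)) = -380961 - 513*I*sqrt(19)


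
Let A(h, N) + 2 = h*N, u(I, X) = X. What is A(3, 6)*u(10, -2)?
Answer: -32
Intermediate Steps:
A(h, N) = -2 + N*h (A(h, N) = -2 + h*N = -2 + N*h)
A(3, 6)*u(10, -2) = (-2 + 6*3)*(-2) = (-2 + 18)*(-2) = 16*(-2) = -32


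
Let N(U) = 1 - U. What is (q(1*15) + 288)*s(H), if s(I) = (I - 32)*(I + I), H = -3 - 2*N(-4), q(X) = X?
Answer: 354510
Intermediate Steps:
H = -13 (H = -3 - 2*(1 - 1*(-4)) = -3 - 2*(1 + 4) = -3 - 2*5 = -3 - 10 = -13)
s(I) = 2*I*(-32 + I) (s(I) = (-32 + I)*(2*I) = 2*I*(-32 + I))
(q(1*15) + 288)*s(H) = (1*15 + 288)*(2*(-13)*(-32 - 13)) = (15 + 288)*(2*(-13)*(-45)) = 303*1170 = 354510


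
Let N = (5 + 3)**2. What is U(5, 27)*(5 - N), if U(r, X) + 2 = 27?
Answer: -1475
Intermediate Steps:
U(r, X) = 25 (U(r, X) = -2 + 27 = 25)
N = 64 (N = 8**2 = 64)
U(5, 27)*(5 - N) = 25*(5 - 1*64) = 25*(5 - 64) = 25*(-59) = -1475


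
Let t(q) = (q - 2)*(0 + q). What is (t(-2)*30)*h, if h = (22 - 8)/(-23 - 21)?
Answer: -840/11 ≈ -76.364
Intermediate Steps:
t(q) = q*(-2 + q) (t(q) = (-2 + q)*q = q*(-2 + q))
h = -7/22 (h = 14/(-44) = 14*(-1/44) = -7/22 ≈ -0.31818)
(t(-2)*30)*h = (-2*(-2 - 2)*30)*(-7/22) = (-2*(-4)*30)*(-7/22) = (8*30)*(-7/22) = 240*(-7/22) = -840/11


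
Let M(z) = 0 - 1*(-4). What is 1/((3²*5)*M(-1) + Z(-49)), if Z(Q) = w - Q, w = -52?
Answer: 1/177 ≈ 0.0056497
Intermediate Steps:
Z(Q) = -52 - Q
M(z) = 4 (M(z) = 0 + 4 = 4)
1/((3²*5)*M(-1) + Z(-49)) = 1/((3²*5)*4 + (-52 - 1*(-49))) = 1/((9*5)*4 + (-52 + 49)) = 1/(45*4 - 3) = 1/(180 - 3) = 1/177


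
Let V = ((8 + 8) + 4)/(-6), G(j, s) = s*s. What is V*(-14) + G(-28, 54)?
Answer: 8888/3 ≈ 2962.7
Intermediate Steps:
G(j, s) = s**2
V = -10/3 (V = (16 + 4)*(-1/6) = 20*(-1/6) = -10/3 ≈ -3.3333)
V*(-14) + G(-28, 54) = -10/3*(-14) + 54**2 = 140/3 + 2916 = 8888/3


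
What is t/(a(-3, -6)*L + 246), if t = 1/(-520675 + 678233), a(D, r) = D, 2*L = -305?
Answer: 1/110842053 ≈ 9.0218e-9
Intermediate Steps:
L = -305/2 (L = (½)*(-305) = -305/2 ≈ -152.50)
t = 1/157558 ≈ 6.3469e-6
t/(a(-3, -6)*L + 246) = 1/(157558*(-3*(-305/2) + 246)) = 1/(157558*(915/2 + 246)) = 1/(157558*(1407/2)) = (1/157558)*(2/1407) = 1/110842053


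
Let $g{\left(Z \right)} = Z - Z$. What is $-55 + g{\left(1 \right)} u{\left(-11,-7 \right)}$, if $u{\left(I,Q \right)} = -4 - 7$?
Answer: $-55$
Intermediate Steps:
$u{\left(I,Q \right)} = -11$ ($u{\left(I,Q \right)} = -4 - 7 = -11$)
$g{\left(Z \right)} = 0$
$-55 + g{\left(1 \right)} u{\left(-11,-7 \right)} = -55 + 0 \left(-11\right) = -55 + 0 = -55$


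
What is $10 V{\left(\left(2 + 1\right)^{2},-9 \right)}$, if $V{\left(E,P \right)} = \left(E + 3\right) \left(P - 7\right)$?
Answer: $-1920$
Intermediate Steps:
$V{\left(E,P \right)} = \left(-7 + P\right) \left(3 + E\right)$ ($V{\left(E,P \right)} = \left(3 + E\right) \left(-7 + P\right) = \left(-7 + P\right) \left(3 + E\right)$)
$10 V{\left(\left(2 + 1\right)^{2},-9 \right)} = 10 \left(-21 - 7 \left(2 + 1\right)^{2} + 3 \left(-9\right) + \left(2 + 1\right)^{2} \left(-9\right)\right) = 10 \left(-21 - 7 \cdot 3^{2} - 27 + 3^{2} \left(-9\right)\right) = 10 \left(-21 - 63 - 27 + 9 \left(-9\right)\right) = 10 \left(-21 - 63 - 27 - 81\right) = 10 \left(-192\right) = -1920$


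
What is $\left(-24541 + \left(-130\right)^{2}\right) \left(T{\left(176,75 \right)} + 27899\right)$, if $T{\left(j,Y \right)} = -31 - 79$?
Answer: $-212335749$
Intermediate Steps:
$T{\left(j,Y \right)} = -110$ ($T{\left(j,Y \right)} = -31 - 79 = -110$)
$\left(-24541 + \left(-130\right)^{2}\right) \left(T{\left(176,75 \right)} + 27899\right) = \left(-24541 + \left(-130\right)^{2}\right) \left(-110 + 27899\right) = \left(-24541 + 16900\right) 27789 = \left(-7641\right) 27789 = -212335749$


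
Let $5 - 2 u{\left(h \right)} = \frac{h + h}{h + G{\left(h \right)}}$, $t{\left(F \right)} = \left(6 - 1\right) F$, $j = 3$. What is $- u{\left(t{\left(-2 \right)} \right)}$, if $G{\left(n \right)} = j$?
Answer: $- \frac{15}{14} \approx -1.0714$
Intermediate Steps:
$t{\left(F \right)} = 5 F$
$G{\left(n \right)} = 3$
$u{\left(h \right)} = \frac{5}{2} - \frac{h}{3 + h}$ ($u{\left(h \right)} = \frac{5}{2} - \frac{\left(h + h\right) \frac{1}{h + 3}}{2} = \frac{5}{2} - \frac{2 h \frac{1}{3 + h}}{2} = \frac{5}{2} - \frac{h}{3 + h}$)
$- u{\left(t{\left(-2 \right)} \right)} = - \frac{3 \left(5 + 5 \left(-2\right)\right)}{2 \left(3 + 5 \left(-2\right)\right)} = - \frac{3 \left(5 - 10\right)}{2 \left(3 - 10\right)} = - \frac{3 \left(-5\right)}{2 \left(-7\right)} = - \frac{3 \left(-1\right) \left(-5\right)}{2 \cdot 7} = \left(-1\right) \frac{15}{14} = - \frac{15}{14}$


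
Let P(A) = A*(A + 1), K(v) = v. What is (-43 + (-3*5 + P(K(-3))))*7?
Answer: -364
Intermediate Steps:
P(A) = A*(1 + A)
(-43 + (-3*5 + P(K(-3))))*7 = (-43 + (-3*5 - 3*(1 - 3)))*7 = (-43 + (-15 - 3*(-2)))*7 = (-43 + (-15 + 6))*7 = (-43 - 9)*7 = -52*7 = -364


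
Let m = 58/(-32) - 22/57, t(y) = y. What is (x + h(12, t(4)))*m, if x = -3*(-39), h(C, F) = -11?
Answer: -106265/456 ≈ -233.04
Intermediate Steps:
m = -2005/912 (m = 58*(-1/32) - 22*1/57 = -29/16 - 22/57 = -2005/912 ≈ -2.1985)
x = 117
(x + h(12, t(4)))*m = (117 - 11)*(-2005/912) = 106*(-2005/912) = -106265/456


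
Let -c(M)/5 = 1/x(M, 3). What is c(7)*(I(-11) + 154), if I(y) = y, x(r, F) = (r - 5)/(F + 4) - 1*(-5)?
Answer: -5005/37 ≈ -135.27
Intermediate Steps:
x(r, F) = 5 + (-5 + r)/(4 + F) (x(r, F) = (-5 + r)/(4 + F) + 5 = 5 + (-5 + r)/(4 + F))
c(M) = -5/(30/7 + M/7) (c(M) = -5*(4 + 3)/(15 + M + 5*3) = -5*7/(15 + M + 15) = -5*7/(30 + M) = -5/(30/7 + M/7))
c(7)*(I(-11) + 154) = (-35/(30 + 7))*(-11 + 154) = -35/37*143 = -5005/37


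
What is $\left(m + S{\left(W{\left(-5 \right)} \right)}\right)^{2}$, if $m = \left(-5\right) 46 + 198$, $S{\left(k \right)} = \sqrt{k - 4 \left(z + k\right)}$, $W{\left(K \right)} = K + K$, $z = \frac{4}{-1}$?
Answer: $\left(32 - \sqrt{46}\right)^{2} \approx 635.93$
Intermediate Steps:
$z = -4$ ($z = 4 \left(-1\right) = -4$)
$W{\left(K \right)} = 2 K$
$S{\left(k \right)} = \sqrt{16 - 3 k}$ ($S{\left(k \right)} = \sqrt{k - 4 \left(-4 + k\right)} = \sqrt{k - \left(-16 + 4 k\right)} = \sqrt{16 - 3 k}$)
$m = -32$ ($m = -230 + 198 = -32$)
$\left(m + S{\left(W{\left(-5 \right)} \right)}\right)^{2} = \left(-32 + \sqrt{16 - 3 \cdot 2 \left(-5\right)}\right)^{2} = \left(-32 + \sqrt{16 - -30}\right)^{2} = \left(-32 + \sqrt{16 + 30}\right)^{2} = \left(-32 + \sqrt{46}\right)^{2}$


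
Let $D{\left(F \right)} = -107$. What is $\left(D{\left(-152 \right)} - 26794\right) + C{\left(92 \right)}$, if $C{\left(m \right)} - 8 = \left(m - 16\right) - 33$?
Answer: $-26850$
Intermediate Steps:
$C{\left(m \right)} = -41 + m$ ($C{\left(m \right)} = 8 + \left(\left(m - 16\right) - 33\right) = 8 + \left(\left(-16 + m\right) - 33\right) = 8 + \left(-49 + m\right) = -41 + m$)
$\left(D{\left(-152 \right)} - 26794\right) + C{\left(92 \right)} = \left(-107 - 26794\right) + \left(-41 + 92\right) = -26901 + 51 = -26850$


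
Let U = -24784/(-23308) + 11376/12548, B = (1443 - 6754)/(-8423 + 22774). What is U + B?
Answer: 3713995627/2321470973 ≈ 1.5998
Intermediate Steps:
B = -47/127 (B = -5311/14351 = -5311*1/14351 = -47/127 ≈ -0.37008)
U = 36008840/18279299 (U = -24784*(-1/23308) + 11376*(1/12548) = 6196/5827 + 2844/3137 = 36008840/18279299 ≈ 1.9699)
U + B = 36008840/18279299 - 47/127 = 3713995627/2321470973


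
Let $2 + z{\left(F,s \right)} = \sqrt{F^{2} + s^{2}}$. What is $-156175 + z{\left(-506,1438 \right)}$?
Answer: $-156177 + 2 \sqrt{580970} \approx -1.5465 \cdot 10^{5}$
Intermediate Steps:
$z{\left(F,s \right)} = -2 + \sqrt{F^{2} + s^{2}}$
$-156175 + z{\left(-506,1438 \right)} = -156175 - \left(2 - \sqrt{\left(-506\right)^{2} + 1438^{2}}\right) = -156175 - \left(2 - \sqrt{256036 + 2067844}\right) = -156175 - \left(2 - \sqrt{2323880}\right) = -156175 - \left(2 - 2 \sqrt{580970}\right) = -156177 + 2 \sqrt{580970}$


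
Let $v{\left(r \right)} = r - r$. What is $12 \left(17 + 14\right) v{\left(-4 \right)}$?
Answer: $0$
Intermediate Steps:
$v{\left(r \right)} = 0$
$12 \left(17 + 14\right) v{\left(-4 \right)} = 12 \left(17 + 14\right) 0 = 12 \cdot 31 \cdot 0 = 372 \cdot 0 = 0$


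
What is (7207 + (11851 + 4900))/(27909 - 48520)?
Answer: -23958/20611 ≈ -1.1624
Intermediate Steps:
(7207 + (11851 + 4900))/(27909 - 48520) = (7207 + 16751)/(-20611) = 23958*(-1/20611) = -23958/20611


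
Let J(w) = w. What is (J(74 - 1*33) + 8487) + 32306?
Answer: 40834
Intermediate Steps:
(J(74 - 1*33) + 8487) + 32306 = ((74 - 1*33) + 8487) + 32306 = ((74 - 33) + 8487) + 32306 = (41 + 8487) + 32306 = 8528 + 32306 = 40834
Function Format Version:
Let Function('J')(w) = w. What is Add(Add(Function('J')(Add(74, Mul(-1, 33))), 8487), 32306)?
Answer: 40834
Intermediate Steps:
Add(Add(Function('J')(Add(74, Mul(-1, 33))), 8487), 32306) = Add(Add(Add(74, Mul(-1, 33)), 8487), 32306) = Add(Add(Add(74, -33), 8487), 32306) = Add(Add(41, 8487), 32306) = Add(8528, 32306) = 40834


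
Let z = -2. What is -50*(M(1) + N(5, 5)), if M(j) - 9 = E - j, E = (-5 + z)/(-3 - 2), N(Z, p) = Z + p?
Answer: -970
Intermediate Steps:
E = 7/5 (E = (-5 - 2)/(-3 - 2) = -7/(-5) = -7*(-⅕) = 7/5 ≈ 1.4000)
M(j) = 52/5 - j (M(j) = 9 + (7/5 - j) = 52/5 - j)
-50*(M(1) + N(5, 5)) = -50*((52/5 - 1*1) + (5 + 5)) = -50*((52/5 - 1) + 10) = -50*(47/5 + 10) = -50*97/5 = -970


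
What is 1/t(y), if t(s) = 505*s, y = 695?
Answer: 1/350975 ≈ 2.8492e-6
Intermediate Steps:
1/t(y) = 1/(505*695) = 1/350975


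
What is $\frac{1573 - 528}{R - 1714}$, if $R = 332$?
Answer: $- \frac{1045}{1382} \approx -0.75615$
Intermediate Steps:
$\frac{1573 - 528}{R - 1714} = \frac{1573 - 528}{332 - 1714} = \frac{1045}{-1382} = 1045 \left(- \frac{1}{1382}\right) = - \frac{1045}{1382}$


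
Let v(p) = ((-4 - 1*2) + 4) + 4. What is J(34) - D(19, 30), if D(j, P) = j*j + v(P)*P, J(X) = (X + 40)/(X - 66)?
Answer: -6773/16 ≈ -423.31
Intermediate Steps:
J(X) = (40 + X)/(-66 + X)
v(p) = 2 (v(p) = ((-4 - 2) + 4) + 4 = (-6 + 4) + 4 = -2 + 4 = 2)
D(j, P) = j² + 2*P (D(j, P) = j*j + 2*P = j² + 2*P)
J(34) - D(19, 30) = (40 + 34)/(-66 + 34) - (19² + 2*30) = 74/(-32) - (361 + 60) = -1/32*74 - 1*421 = -37/16 - 421 = -6773/16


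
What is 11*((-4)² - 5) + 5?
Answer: 126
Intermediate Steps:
11*((-4)² - 5) + 5 = 11*(16 - 5) + 5 = 11*11 + 5 = 121 + 5 = 126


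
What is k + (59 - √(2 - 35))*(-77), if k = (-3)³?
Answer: -4570 + 77*I*√33 ≈ -4570.0 + 442.33*I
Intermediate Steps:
k = -27
k + (59 - √(2 - 35))*(-77) = -27 + (59 - √(2 - 35))*(-77) = -27 + (59 - √(-33))*(-77) = -27 + (59 - I*√33)*(-77) = -27 + (-4543 + 77*I*√33) = -4570 + 77*I*√33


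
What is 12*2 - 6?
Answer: 18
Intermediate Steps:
12*2 - 6 = 24 - 6 = 18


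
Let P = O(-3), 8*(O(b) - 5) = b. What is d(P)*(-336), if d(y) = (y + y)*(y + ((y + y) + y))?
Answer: -57498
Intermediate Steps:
O(b) = 5 + b/8
P = 37/8 (P = 5 + (1/8)*(-3) = 5 - 3/8 = 37/8 ≈ 4.6250)
d(y) = 8*y**2 (d(y) = (2*y)*(y + (2*y + y)) = (2*y)*(y + 3*y) = (2*y)*(4*y) = 8*y**2)
d(P)*(-336) = (8*(37/8)**2)*(-336) = (8*(1369/64))*(-336) = (1369/8)*(-336) = -57498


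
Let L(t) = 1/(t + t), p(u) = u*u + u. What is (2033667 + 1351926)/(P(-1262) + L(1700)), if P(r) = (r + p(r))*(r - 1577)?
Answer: -11511016200/15348792311999 ≈ -0.00074996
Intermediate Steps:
p(u) = u + u² (p(u) = u² + u = u + u²)
L(t) = 1/(2*t)
P(r) = (-1577 + r)*(r + r*(1 + r)) (P(r) = (r + r*(1 + r))*(r - 1577) = (r + r*(1 + r))*(-1577 + r) = (-1577 + r)*(r + r*(1 + r)))
(2033667 + 1351926)/(P(-1262) + L(1700)) = (2033667 + 1351926)/(-1262*(-3154 + (-1262)² - 1575*(-1262)) + (½)/1700) = 3385593/(-1262*(-3154 + 1592644 + 1987650) + (½)*(1/1700)) = 3385593/(-1262*3577140 + 1/3400) = 3385593/(-4514350680 + 1/3400) = 3385593/(-15348792311999/3400) = 3385593*(-3400/15348792311999) = -11511016200/15348792311999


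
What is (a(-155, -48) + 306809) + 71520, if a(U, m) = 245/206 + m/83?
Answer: 6468679689/17098 ≈ 3.7833e+5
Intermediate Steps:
a(U, m) = 245/206 + m/83 (a(U, m) = 245*(1/206) + m*(1/83) = 245/206 + m/83)
(a(-155, -48) + 306809) + 71520 = ((245/206 + (1/83)*(-48)) + 306809) + 71520 = ((245/206 - 48/83) + 306809) + 71520 = (10447/17098 + 306809) + 71520 = 5245830729/17098 + 71520 = 6468679689/17098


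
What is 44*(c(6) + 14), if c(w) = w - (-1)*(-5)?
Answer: 660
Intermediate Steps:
c(w) = -5 + w (c(w) = w - 1*5 = w - 5 = -5 + w)
44*(c(6) + 14) = 44*((-5 + 6) + 14) = 44*(1 + 14) = 44*15 = 660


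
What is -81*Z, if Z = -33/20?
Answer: 2673/20 ≈ 133.65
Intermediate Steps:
Z = -33/20 (Z = -33*1/20 = -33/20 ≈ -1.6500)
-81*Z = -81*(-33/20) = 2673/20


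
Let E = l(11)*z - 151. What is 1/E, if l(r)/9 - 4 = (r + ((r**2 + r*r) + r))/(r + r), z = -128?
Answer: -1/18583 ≈ -5.3813e-5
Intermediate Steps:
l(r) = 36 + 9*(2*r + 2*r**2)/(2*r) (l(r) = 36 + 9*((r + ((r**2 + r*r) + r))/(r + r)) = 36 + 9*((r + ((r**2 + r**2) + r))/((2*r))) = 36 + 9*((r + (2*r**2 + r))*(1/(2*r))) = 36 + 9*((r + (r + 2*r**2))*(1/(2*r))) = 36 + 9*((2*r + 2*r**2)*(1/(2*r))) = 36 + 9*((2*r + 2*r**2)/(2*r)) = 36 + 9*(2*r + 2*r**2)/(2*r))
E = -18583 (E = (45 + 9*11)*(-128) - 151 = (45 + 99)*(-128) - 151 = 144*(-128) - 151 = -18432 - 151 = -18583)
1/E = 1/(-18583) = -1/18583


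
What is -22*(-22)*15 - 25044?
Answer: -17784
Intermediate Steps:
-22*(-22)*15 - 25044 = 484*15 - 25044 = 7260 - 25044 = -17784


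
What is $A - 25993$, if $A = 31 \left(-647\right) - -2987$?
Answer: $-43063$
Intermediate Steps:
$A = -17070$ ($A = -20057 + 2987 = -17070$)
$A - 25993 = -17070 - 25993 = -43063$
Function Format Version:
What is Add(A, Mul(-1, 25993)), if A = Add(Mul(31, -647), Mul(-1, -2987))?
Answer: -43063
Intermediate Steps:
A = -17070 (A = Add(-20057, 2987) = -17070)
Add(A, Mul(-1, 25993)) = Add(-17070, Mul(-1, 25993)) = Add(-17070, -25993) = -43063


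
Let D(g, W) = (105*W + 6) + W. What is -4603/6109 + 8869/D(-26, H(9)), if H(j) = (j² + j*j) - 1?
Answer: -24401695/104292848 ≈ -0.23397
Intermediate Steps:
H(j) = -1 + 2*j² (H(j) = (j² + j²) - 1 = 2*j² - 1 = -1 + 2*j²)
D(g, W) = 6 + 106*W (D(g, W) = (6 + 105*W) + W = 6 + 106*W)
-4603/6109 + 8869/D(-26, H(9)) = -4603/6109 + 8869/(6 + 106*(-1 + 2*9²)) = -4603*1/6109 + 8869/(6 + 106*(-1 + 2*81)) = -4603/6109 + 8869/(6 + 106*(-1 + 162)) = -4603/6109 + 8869/(6 + 106*161) = -4603/6109 + 8869/(6 + 17066) = -4603/6109 + 8869/17072 = -24401695/104292848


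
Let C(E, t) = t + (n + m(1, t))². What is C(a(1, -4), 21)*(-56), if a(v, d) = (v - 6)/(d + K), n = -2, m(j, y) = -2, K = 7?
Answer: -2072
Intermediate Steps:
a(v, d) = (-6 + v)/(7 + d) (a(v, d) = (v - 6)/(d + 7) = (-6 + v)/(7 + d))
C(E, t) = 16 + t (C(E, t) = t + (-2 - 2)² = t + (-4)² = t + 16 = 16 + t)
C(a(1, -4), 21)*(-56) = (16 + 21)*(-56) = 37*(-56) = -2072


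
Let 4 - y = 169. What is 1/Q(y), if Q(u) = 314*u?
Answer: -1/51810 ≈ -1.9301e-5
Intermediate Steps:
y = -165 (y = 4 - 1*169 = 4 - 169 = -165)
1/Q(y) = 1/(314*(-165)) = 1/(-51810) = -1/51810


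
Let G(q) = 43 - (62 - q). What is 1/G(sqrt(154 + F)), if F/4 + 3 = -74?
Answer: -19/515 - I*sqrt(154)/515 ≈ -0.036893 - 0.024096*I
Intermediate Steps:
F = -308 (F = -12 + 4*(-74) = -12 - 296 = -308)
G(q) = -19 + q (G(q) = 43 + (-62 + q) = -19 + q)
1/G(sqrt(154 + F)) = 1/(-19 + sqrt(154 - 308)) = 1/(-19 + sqrt(-154)) = 1/(-19 + I*sqrt(154))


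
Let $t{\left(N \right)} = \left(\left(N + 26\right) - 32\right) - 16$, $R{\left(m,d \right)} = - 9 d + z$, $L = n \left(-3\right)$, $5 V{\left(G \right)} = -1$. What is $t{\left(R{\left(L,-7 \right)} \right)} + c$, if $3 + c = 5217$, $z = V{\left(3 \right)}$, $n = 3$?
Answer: $\frac{26274}{5} \approx 5254.8$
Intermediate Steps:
$V{\left(G \right)} = - \frac{1}{5}$ ($V{\left(G \right)} = \frac{1}{5} \left(-1\right) = - \frac{1}{5}$)
$z = - \frac{1}{5} \approx -0.2$
$c = 5214$ ($c = -3 + 5217 = 5214$)
$L = -9$ ($L = 3 \left(-3\right) = -9$)
$R{\left(m,d \right)} = - \frac{1}{5} - 9 d$ ($R{\left(m,d \right)} = - 9 d - \frac{1}{5} = - \frac{1}{5} - 9 d$)
$t{\left(N \right)} = -22 + N$ ($t{\left(N \right)} = \left(\left(26 + N\right) - 32\right) - 16 = \left(-6 + N\right) - 16 = -22 + N$)
$t{\left(R{\left(L,-7 \right)} \right)} + c = \left(-22 - - \frac{314}{5}\right) + 5214 = \left(-22 + \left(- \frac{1}{5} + 63\right)\right) + 5214 = \left(-22 + \frac{314}{5}\right) + 5214 = \frac{204}{5} + 5214 = \frac{26274}{5}$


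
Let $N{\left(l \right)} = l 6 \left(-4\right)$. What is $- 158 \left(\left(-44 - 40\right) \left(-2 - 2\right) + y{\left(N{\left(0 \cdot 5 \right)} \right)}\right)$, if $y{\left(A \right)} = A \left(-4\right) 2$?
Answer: $-53088$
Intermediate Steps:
$N{\left(l \right)} = - 24 l$ ($N{\left(l \right)} = 6 l \left(-4\right) = - 24 l$)
$y{\left(A \right)} = - 8 A$ ($y{\left(A \right)} = - 4 A 2 = - 8 A$)
$- 158 \left(\left(-44 - 40\right) \left(-2 - 2\right) + y{\left(N{\left(0 \cdot 5 \right)} \right)}\right) = - 158 \left(\left(-44 - 40\right) \left(-2 - 2\right) - 8 \left(- 24 \cdot 0 \cdot 5\right)\right) = - 158 \left(\left(-84\right) \left(-4\right) - 8 \left(\left(-24\right) 0\right)\right) = - 158 \left(336 - 0\right) = - 158 \left(336 + 0\right) = \left(-158\right) 336 = -53088$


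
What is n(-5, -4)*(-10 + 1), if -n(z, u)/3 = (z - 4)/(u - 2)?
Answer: 81/2 ≈ 40.500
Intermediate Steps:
n(z, u) = -3*(-4 + z)/(-2 + u) (n(z, u) = -3*(z - 4)/(u - 2) = -3*(-4 + z)/(-2 + u))
n(-5, -4)*(-10 + 1) = (3*(4 - 1*(-5))/(-2 - 4))*(-10 + 1) = (3*(4 + 5)/(-6))*(-9) = (3*(-⅙)*9)*(-9) = -9/2*(-9) = 81/2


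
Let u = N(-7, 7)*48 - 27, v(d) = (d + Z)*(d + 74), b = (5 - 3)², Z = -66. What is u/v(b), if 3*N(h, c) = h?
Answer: 139/4836 ≈ 0.028743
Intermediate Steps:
N(h, c) = h/3
b = 4 (b = 2² = 4)
v(d) = (-66 + d)*(74 + d) (v(d) = (d - 66)*(d + 74) = (-66 + d)*(74 + d))
u = -139 (u = ((⅓)*(-7))*48 - 27 = -7/3*48 - 27 = -112 - 27 = -139)
u/v(b) = -139/(-4884 + 4² + 8*4) = -139/(-4884 + 16 + 32) = -139/(-4836) = -139*(-1/4836) = 139/4836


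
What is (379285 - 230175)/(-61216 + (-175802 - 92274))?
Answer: -74555/164646 ≈ -0.45282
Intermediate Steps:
(379285 - 230175)/(-61216 + (-175802 - 92274)) = 149110/(-61216 - 268076) = 149110/(-329292) = 149110*(-1/329292) = -74555/164646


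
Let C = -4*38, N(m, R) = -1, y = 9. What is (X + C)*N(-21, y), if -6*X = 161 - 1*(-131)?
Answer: 602/3 ≈ 200.67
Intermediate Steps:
C = -152
X = -146/3 (X = -(161 - 1*(-131))/6 = -(161 + 131)/6 = -1/6*292 = -146/3 ≈ -48.667)
(X + C)*N(-21, y) = (-146/3 - 152)*(-1) = -602/3*(-1) = 602/3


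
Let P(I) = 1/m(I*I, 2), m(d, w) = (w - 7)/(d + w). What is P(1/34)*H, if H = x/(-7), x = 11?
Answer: 25443/40460 ≈ 0.62884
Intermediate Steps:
m(d, w) = (-7 + w)/(d + w)
H = -11/7 (H = 11/(-7) = 11*(-⅐) = -11/7 ≈ -1.5714)
P(I) = -⅖ - I²/5 (P(I) = 1/((-7 + 2)/(I*I + 2)) = 1/(-5/(I² + 2)) = 1/(-5/(2 + I²)) = -⅖ - I²/5)
P(1/34)*H = (-⅖ - (1/34)²/5)*(-11/7) = (-⅖ - ⅕*1/1156)*(-11/7) = (-⅖ - 1/5780)*(-11/7) = -2313/5780*(-11/7) = 25443/40460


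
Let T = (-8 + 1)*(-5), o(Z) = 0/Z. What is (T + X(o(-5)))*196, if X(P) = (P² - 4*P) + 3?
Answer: 7448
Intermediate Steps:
o(Z) = 0
T = 35 (T = -7*(-5) = 35)
X(P) = 3 + P² - 4*P
(T + X(o(-5)))*196 = (35 + (3 + 0² - 4*0))*196 = (35 + (3 + 0 + 0))*196 = (35 + 3)*196 = 38*196 = 7448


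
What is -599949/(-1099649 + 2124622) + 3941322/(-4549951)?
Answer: -967069598115/666225275189 ≈ -1.4516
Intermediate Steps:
-599949/(-1099649 + 2124622) + 3941322/(-4549951) = -599949/1024973 + 3941322*(-1/4549951) = -599949*1/1024973 - 563046/649993 = -599949/1024973 - 563046/649993 = -967069598115/666225275189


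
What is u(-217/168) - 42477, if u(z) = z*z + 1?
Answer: -24465215/576 ≈ -42474.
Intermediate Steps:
u(z) = 1 + z² (u(z) = z² + 1 = 1 + z²)
u(-217/168) - 42477 = (1 + (-217/168)²) - 42477 = (1 + (-217*1/168)²) - 42477 = (1 + (-31/24)²) - 42477 = (1 + 961/576) - 42477 = 1537/576 - 42477 = -24465215/576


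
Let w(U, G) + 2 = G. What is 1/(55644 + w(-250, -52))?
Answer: 1/55590 ≈ 1.7989e-5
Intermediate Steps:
w(U, G) = -2 + G
1/(55644 + w(-250, -52)) = 1/(55644 + (-2 - 52)) = 1/(55644 - 54) = 1/55590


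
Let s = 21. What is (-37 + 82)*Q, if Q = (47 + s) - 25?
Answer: 1935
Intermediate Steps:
Q = 43 (Q = (47 + 21) - 25 = 68 - 25 = 43)
(-37 + 82)*Q = (-37 + 82)*43 = 45*43 = 1935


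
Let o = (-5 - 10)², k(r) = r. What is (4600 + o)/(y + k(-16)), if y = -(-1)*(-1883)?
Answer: -4825/1899 ≈ -2.5408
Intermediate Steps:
o = 225 (o = (-15)² = 225)
y = -1883 (y = -1*1883 = -1883)
(4600 + o)/(y + k(-16)) = (4600 + 225)/(-1883 - 16) = 4825/(-1899) = 4825*(-1/1899) = -4825/1899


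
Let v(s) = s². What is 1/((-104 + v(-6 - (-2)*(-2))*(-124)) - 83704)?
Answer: -1/96208 ≈ -1.0394e-5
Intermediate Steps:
1/((-104 + v(-6 - (-2)*(-2))*(-124)) - 83704) = 1/((-104 + (-6 - (-2)*(-2))²*(-124)) - 83704) = 1/((-104 + (-6 - 1*4)²*(-124)) - 83704) = 1/((-104 + (-6 - 4)²*(-124)) - 83704) = 1/((-104 + (-10)²*(-124)) - 83704) = 1/((-104 + 100*(-124)) - 83704) = 1/((-104 - 12400) - 83704) = 1/(-12504 - 83704) = 1/(-96208) = -1/96208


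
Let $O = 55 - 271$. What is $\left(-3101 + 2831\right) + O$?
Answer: $-486$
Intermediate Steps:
$O = -216$ ($O = 55 - 271 = -216$)
$\left(-3101 + 2831\right) + O = \left(-3101 + 2831\right) - 216 = -270 - 216 = -486$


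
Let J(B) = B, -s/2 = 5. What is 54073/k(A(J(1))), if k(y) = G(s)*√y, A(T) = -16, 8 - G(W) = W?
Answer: -54073*I/72 ≈ -751.01*I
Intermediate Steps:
s = -10 (s = -2*5 = -10)
G(W) = 8 - W
k(y) = 18*√y (k(y) = (8 - 1*(-10))*√y = (8 + 10)*√y = 18*√y)
54073/k(A(J(1))) = 54073/((18*√(-16))) = 54073/((18*(4*I))) = 54073/((72*I)) = 54073*(-I/72) = -54073*I/72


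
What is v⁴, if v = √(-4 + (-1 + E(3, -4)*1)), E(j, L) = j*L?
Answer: 289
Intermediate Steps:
E(j, L) = L*j
v = I*√17 (v = √(-4 + (-1 - 4*3*1)) = √(-4 + (-1 - 12*1)) = √(-4 + (-1 - 12)) = √(-4 - 13) = √(-17) = I*√17 ≈ 4.1231*I)
v⁴ = (I*√17)⁴ = 289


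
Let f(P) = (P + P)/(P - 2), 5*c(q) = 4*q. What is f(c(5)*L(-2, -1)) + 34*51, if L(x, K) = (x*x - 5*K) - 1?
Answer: 26042/15 ≈ 1736.1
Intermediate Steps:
c(q) = 4*q/5 (c(q) = (4*q)/5 = 4*q/5)
L(x, K) = -1 + x² - 5*K (L(x, K) = (x² - 5*K) - 1 = -1 + x² - 5*K)
f(P) = 2*P/(-2 + P) (f(P) = (2*P)/(-2 + P) = 2*P/(-2 + P))
f(c(5)*L(-2, -1)) + 34*51 = 2*(((⅘)*5)*(-1 + (-2)² - 5*(-1)))/(-2 + ((⅘)*5)*(-1 + (-2)² - 5*(-1))) + 34*51 = 2*(4*(-1 + 4 + 5))/(-2 + 4*(-1 + 4 + 5)) + 1734 = 2*(4*8)/(-2 + 4*8) + 1734 = 2*32/(-2 + 32) + 1734 = 2*32/30 + 1734 = 2*32*(1/30) + 1734 = 32/15 + 1734 = 26042/15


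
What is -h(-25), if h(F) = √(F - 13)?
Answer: -I*√38 ≈ -6.1644*I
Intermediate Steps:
h(F) = √(-13 + F)
-h(-25) = -√(-13 - 25) = -√(-38) = -I*√38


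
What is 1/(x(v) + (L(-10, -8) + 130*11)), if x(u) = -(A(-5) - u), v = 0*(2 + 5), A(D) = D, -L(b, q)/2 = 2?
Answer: 1/1431 ≈ 0.00069881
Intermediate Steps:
L(b, q) = -4 (L(b, q) = -2*2 = -4)
v = 0 (v = 0*7 = 0)
x(u) = 5 + u (x(u) = -(-5 - u) = 5 + u)
1/(x(v) + (L(-10, -8) + 130*11)) = 1/((5 + 0) + (-4 + 130*11)) = 1/(5 + (-4 + 1430)) = 1/(5 + 1426) = 1/1431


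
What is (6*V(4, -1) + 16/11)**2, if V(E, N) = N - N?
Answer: 256/121 ≈ 2.1157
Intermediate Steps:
V(E, N) = 0
(6*V(4, -1) + 16/11)**2 = (6*0 + 16/11)**2 = (0 + 16*(1/11))**2 = (0 + 16/11)**2 = (16/11)**2 = 256/121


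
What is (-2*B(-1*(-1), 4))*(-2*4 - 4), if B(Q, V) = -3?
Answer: -72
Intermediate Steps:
(-2*B(-1*(-1), 4))*(-2*4 - 4) = (-2*(-3))*(-2*4 - 4) = 6*(-8 - 4) = 6*(-12) = -72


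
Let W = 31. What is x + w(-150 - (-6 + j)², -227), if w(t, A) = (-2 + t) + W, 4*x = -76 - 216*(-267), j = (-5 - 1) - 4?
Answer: 14022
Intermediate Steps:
j = -10 (j = -6 - 4 = -10)
x = 14399 (x = (-76 - 216*(-267))/4 = (-76 + 57672)/4 = (¼)*57596 = 14399)
w(t, A) = 29 + t (w(t, A) = (-2 + t) + 31 = 29 + t)
x + w(-150 - (-6 + j)², -227) = 14399 + (29 + (-150 - (-6 - 10)²)) = 14399 + (29 + (-150 - 1*(-16)²)) = 14399 + (29 + (-150 - 1*256)) = 14399 + (29 + (-150 - 256)) = 14399 + (29 - 406) = 14399 - 377 = 14022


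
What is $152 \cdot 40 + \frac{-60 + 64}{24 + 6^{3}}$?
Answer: $\frac{364801}{60} \approx 6080.0$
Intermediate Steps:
$152 \cdot 40 + \frac{-60 + 64}{24 + 6^{3}} = 6080 + \frac{4}{24 + 216} = 6080 + \frac{4}{240} = 6080 + 4 \cdot \frac{1}{240} = 6080 + \frac{1}{60} = \frac{364801}{60}$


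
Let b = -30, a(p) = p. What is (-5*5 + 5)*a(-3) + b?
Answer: 30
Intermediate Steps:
(-5*5 + 5)*a(-3) + b = (-5*5 + 5)*(-3) - 30 = (-25 + 5)*(-3) - 30 = -20*(-3) - 30 = 60 - 30 = 30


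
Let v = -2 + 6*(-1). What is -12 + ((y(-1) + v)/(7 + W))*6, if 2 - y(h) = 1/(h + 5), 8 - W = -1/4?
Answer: -882/61 ≈ -14.459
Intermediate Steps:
W = 33/4 (W = 8 - (-1)/4 = 8 - 1*(-1/4) = 8 + 1/4 = 33/4 ≈ 8.2500)
y(h) = 2 - 1/(5 + h) (y(h) = 2 - 1/(h + 5) = 2 - 1/(5 + h))
v = -8 (v = -2 - 6 = -8)
-12 + ((y(-1) + v)/(7 + W))*6 = -12 + (((9 + 2*(-1))/(5 - 1) - 8)/(7 + 33/4))*6 = -12 + (((9 - 2)/4 - 8)/(61/4))*6 = -12 + (((1/4)*7 - 8)*(4/61))*6 = -12 + ((7/4 - 8)*(4/61))*6 = -12 - 25/4*4/61*6 = -12 - 25/61*6 = -12 - 150/61 = -882/61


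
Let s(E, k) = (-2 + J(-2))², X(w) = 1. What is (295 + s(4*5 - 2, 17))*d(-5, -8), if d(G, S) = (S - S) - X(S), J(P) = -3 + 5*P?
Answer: -520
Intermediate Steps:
d(G, S) = -1 (d(G, S) = (S - S) - 1*1 = 0 - 1 = -1)
s(E, k) = 225 (s(E, k) = (-2 + (-3 + 5*(-2)))² = (-2 + (-3 - 10))² = (-2 - 13)² = (-15)² = 225)
(295 + s(4*5 - 2, 17))*d(-5, -8) = (295 + 225)*(-1) = 520*(-1) = -520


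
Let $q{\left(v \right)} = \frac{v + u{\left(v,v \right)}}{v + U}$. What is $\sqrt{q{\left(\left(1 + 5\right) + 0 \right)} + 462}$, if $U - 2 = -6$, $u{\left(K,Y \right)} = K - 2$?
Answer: $\sqrt{467} \approx 21.61$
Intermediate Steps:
$u{\left(K,Y \right)} = -2 + K$
$U = -4$ ($U = 2 - 6 = -4$)
$q{\left(v \right)} = \frac{-2 + 2 v}{-4 + v}$ ($q{\left(v \right)} = \frac{v + \left(-2 + v\right)}{v - 4} = \frac{-2 + 2 v}{-4 + v}$)
$\sqrt{q{\left(\left(1 + 5\right) + 0 \right)} + 462} = \sqrt{\frac{2 \left(-1 + \left(\left(1 + 5\right) + 0\right)\right)}{-4 + \left(\left(1 + 5\right) + 0\right)} + 462} = \sqrt{\frac{2 \left(-1 + \left(6 + 0\right)\right)}{-4 + \left(6 + 0\right)} + 462} = \sqrt{\frac{2 \left(-1 + 6\right)}{-4 + 6} + 462} = \sqrt{2 \cdot \frac{1}{2} \cdot 5 + 462} = \sqrt{5 + 462} = \sqrt{467}$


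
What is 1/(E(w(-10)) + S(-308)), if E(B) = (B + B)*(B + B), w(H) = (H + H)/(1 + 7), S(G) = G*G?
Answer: 1/94889 ≈ 1.0539e-5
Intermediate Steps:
S(G) = G**2
w(H) = H/4 (w(H) = (2*H)/8 = (2*H)*(1/8) = H/4)
E(B) = 4*B**2 (E(B) = (2*B)*(2*B) = 4*B**2)
1/(E(w(-10)) + S(-308)) = 1/(4*((1/4)*(-10))**2 + (-308)**2) = 1/(4*(-5/2)**2 + 94864) = 1/(4*(25/4) + 94864) = 1/(25 + 94864) = 1/94889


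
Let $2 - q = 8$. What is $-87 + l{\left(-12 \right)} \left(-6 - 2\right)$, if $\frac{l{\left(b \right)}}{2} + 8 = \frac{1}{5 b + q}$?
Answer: $\frac{1361}{33} \approx 41.242$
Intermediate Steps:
$q = -6$ ($q = 2 - 8 = -6$)
$l{\left(b \right)} = -16 + \frac{2}{-6 + 5 b}$ ($l{\left(b \right)} = -16 + \frac{2}{5 b - 6} = -16 + \frac{2}{-6 + 5 b}$)
$-87 + l{\left(-12 \right)} \left(-6 - 2\right) = -87 + \frac{2 \left(49 - -480\right)}{-6 + 5 \left(-12\right)} \left(-6 - 2\right) = -87 + \frac{2 \left(49 + 480\right)}{-6 - 60} \left(-6 - 2\right) = -87 + 2 \frac{1}{-66} \cdot 529 \left(-8\right) = -87 + 2 \left(- \frac{1}{66}\right) 529 \left(-8\right) = -87 - - \frac{4232}{33} = -87 + \frac{4232}{33} = \frac{1361}{33}$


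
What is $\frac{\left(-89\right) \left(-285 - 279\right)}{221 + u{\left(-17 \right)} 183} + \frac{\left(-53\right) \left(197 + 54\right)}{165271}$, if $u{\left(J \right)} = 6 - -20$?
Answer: $\frac{8229707479}{822884309} \approx 10.001$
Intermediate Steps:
$u{\left(J \right)} = 26$ ($u{\left(J \right)} = 6 + 20 = 26$)
$\frac{\left(-89\right) \left(-285 - 279\right)}{221 + u{\left(-17 \right)} 183} + \frac{\left(-53\right) \left(197 + 54\right)}{165271} = \frac{\left(-89\right) \left(-285 - 279\right)}{221 + 26 \cdot 183} + \frac{\left(-53\right) \left(197 + 54\right)}{165271} = \frac{\left(-89\right) \left(-564\right)}{221 + 4758} + \left(-53\right) 251 \cdot \frac{1}{165271} = \frac{50196}{4979} - \frac{13303}{165271} = \frac{8229707479}{822884309}$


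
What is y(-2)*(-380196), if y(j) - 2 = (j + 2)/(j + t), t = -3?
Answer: -760392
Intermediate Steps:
y(j) = 2 + (2 + j)/(-3 + j) (y(j) = 2 + (j + 2)/(j - 3) = 2 + (2 + j)/(-3 + j))
y(-2)*(-380196) = ((-4 + 3*(-2))/(-3 - 2))*(-380196) = ((-4 - 6)/(-5))*(-380196) = -⅕*(-10)*(-380196) = 2*(-380196) = -760392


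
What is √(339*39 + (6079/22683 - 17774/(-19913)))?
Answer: 4*√168599707826511698157/451686579 ≈ 114.99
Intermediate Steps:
√(339*39 + (6079/22683 - 17774/(-19913))) = √(13221 + (6079*(1/22683) - 17774*(-1/19913))) = √(13221 + (6079/22683 + 17774/19913)) = √(13221 + 524218769/451686579) = √(5972272479728/451686579) = 4*√168599707826511698157/451686579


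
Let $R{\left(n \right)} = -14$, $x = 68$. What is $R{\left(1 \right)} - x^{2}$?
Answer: $-4638$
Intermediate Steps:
$R{\left(1 \right)} - x^{2} = -14 - 68^{2} = -14 - 4624 = -4638$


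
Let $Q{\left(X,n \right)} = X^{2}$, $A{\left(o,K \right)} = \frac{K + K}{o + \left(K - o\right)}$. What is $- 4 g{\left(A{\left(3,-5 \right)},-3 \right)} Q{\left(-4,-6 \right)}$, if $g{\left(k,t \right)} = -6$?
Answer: $384$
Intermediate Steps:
$A{\left(o,K \right)} = 2$ ($A{\left(o,K \right)} = \frac{2 K}{K} = 2$)
$- 4 g{\left(A{\left(3,-5 \right)},-3 \right)} Q{\left(-4,-6 \right)} = \left(-4\right) \left(-6\right) \left(-4\right)^{2} = 24 \cdot 16 = 384$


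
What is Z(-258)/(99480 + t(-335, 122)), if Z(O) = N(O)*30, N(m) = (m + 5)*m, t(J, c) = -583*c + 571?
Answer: 391644/5785 ≈ 67.700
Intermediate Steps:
t(J, c) = 571 - 583*c
N(m) = m*(5 + m) (N(m) = (5 + m)*m = m*(5 + m))
Z(O) = 30*O*(5 + O) (Z(O) = (O*(5 + O))*30 = 30*O*(5 + O))
Z(-258)/(99480 + t(-335, 122)) = (30*(-258)*(5 - 258))/(99480 + (571 - 583*122)) = (30*(-258)*(-253))/(99480 + (571 - 71126)) = 1958220/(99480 - 70555) = 1958220/28925 = 1958220*(1/28925) = 391644/5785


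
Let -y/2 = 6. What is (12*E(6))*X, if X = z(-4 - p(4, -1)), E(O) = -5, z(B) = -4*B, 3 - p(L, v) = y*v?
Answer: 1200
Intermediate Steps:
y = -12 (y = -2*6 = -12)
p(L, v) = 3 + 12*v (p(L, v) = 3 - (-12)*v = 3 + 12*v)
X = -20 (X = -4*(-4 - (3 + 12*(-1))) = -4*(-4 - (3 - 12)) = -4*(-4 - 1*(-9)) = -4*(-4 + 9) = -4*5 = -20)
(12*E(6))*X = (12*(-5))*(-20) = -60*(-20) = 1200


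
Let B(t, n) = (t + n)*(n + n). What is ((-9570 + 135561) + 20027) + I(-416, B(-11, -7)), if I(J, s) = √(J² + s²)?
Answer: 146018 + 4*√14785 ≈ 1.4650e+5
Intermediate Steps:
B(t, n) = 2*n*(n + t) (B(t, n) = (n + t)*(2*n) = 2*n*(n + t))
((-9570 + 135561) + 20027) + I(-416, B(-11, -7)) = ((-9570 + 135561) + 20027) + √((-416)² + (2*(-7)*(-7 - 11))²) = (125991 + 20027) + √(173056 + (2*(-7)*(-18))²) = 146018 + √(173056 + 252²) = 146018 + √(173056 + 63504) = 146018 + √236560 = 146018 + 4*√14785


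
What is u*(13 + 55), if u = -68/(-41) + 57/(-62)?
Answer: 63886/1271 ≈ 50.264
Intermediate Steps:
u = 1879/2542 (u = -68*(-1/41) + 57*(-1/62) = 68/41 - 57/62 = 1879/2542 ≈ 0.73918)
u*(13 + 55) = 1879*(13 + 55)/2542 = (1879/2542)*68 = 63886/1271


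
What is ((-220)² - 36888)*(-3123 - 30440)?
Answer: -386377256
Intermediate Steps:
((-220)² - 36888)*(-3123 - 30440) = (48400 - 36888)*(-33563) = 11512*(-33563) = -386377256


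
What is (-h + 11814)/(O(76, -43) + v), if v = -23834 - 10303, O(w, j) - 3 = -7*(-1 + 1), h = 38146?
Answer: 13166/17067 ≈ 0.77143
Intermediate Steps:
O(w, j) = 3 (O(w, j) = 3 - 7*(-1 + 1) = 3 - 7*0 = 3 + 0 = 3)
v = -34137
(-h + 11814)/(O(76, -43) + v) = (-1*38146 + 11814)/(3 - 34137) = (-38146 + 11814)/(-34134) = -26332*(-1/34134) = 13166/17067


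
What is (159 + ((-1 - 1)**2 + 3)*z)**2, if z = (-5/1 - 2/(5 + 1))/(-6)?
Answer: 2211169/81 ≈ 27298.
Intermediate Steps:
z = 8/9 (z = (-5*1 - 2/6)*(-1/6) = (-5 - 2*1/6)*(-1/6) = (-5 - 1/3)*(-1/6) = -16/3*(-1/6) = 8/9 ≈ 0.88889)
(159 + ((-1 - 1)**2 + 3)*z)**2 = (159 + ((-1 - 1)**2 + 3)*(8/9))**2 = (159 + ((-2)**2 + 3)*(8/9))**2 = (159 + (4 + 3)*(8/9))**2 = (159 + 7*(8/9))**2 = (159 + 56/9)**2 = (1487/9)**2 = 2211169/81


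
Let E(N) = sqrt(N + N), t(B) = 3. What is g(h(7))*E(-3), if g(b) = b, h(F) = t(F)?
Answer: 3*I*sqrt(6) ≈ 7.3485*I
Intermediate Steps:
h(F) = 3
E(N) = sqrt(2)*sqrt(N) (E(N) = sqrt(2*N) = sqrt(2)*sqrt(N))
g(h(7))*E(-3) = 3*(sqrt(2)*sqrt(-3)) = 3*(sqrt(2)*(I*sqrt(3))) = 3*(I*sqrt(6)) = 3*I*sqrt(6)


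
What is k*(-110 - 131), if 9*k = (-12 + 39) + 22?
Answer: -11809/9 ≈ -1312.1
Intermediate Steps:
k = 49/9 (k = ((-12 + 39) + 22)/9 = (27 + 22)/9 = (1/9)*49 = 49/9 ≈ 5.4444)
k*(-110 - 131) = 49*(-110 - 131)/9 = (49/9)*(-241) = -11809/9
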